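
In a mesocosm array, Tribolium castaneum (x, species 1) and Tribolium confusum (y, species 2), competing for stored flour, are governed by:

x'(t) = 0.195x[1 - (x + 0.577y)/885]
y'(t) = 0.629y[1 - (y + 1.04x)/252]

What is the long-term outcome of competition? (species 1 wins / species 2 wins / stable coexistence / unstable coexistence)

Compare the nullcline intercepts: K1/α12 = 885/0.577 = 1530 > K2 = 252; K2/α21 = 252/1.04 = 242 < K1 = 885.
Since the inequalities point opposite ways, species 1 can invade but species 2 cannot.

species 1 excludes species 2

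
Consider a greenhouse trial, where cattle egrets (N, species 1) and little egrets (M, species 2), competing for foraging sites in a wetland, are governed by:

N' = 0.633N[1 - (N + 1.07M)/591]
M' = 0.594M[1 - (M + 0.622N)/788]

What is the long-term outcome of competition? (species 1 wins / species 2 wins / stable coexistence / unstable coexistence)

Compare the nullcline intercepts: K1/α12 = 591/1.07 = 552 < K2 = 788; K2/α21 = 788/0.622 = 1270 > K1 = 591.
Since the inequalities point opposite ways, species 2 can invade but species 1 cannot.

species 2 excludes species 1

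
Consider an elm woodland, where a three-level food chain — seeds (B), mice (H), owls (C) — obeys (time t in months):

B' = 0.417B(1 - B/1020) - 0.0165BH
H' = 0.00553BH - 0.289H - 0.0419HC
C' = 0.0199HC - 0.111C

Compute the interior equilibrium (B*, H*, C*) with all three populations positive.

From dC/dt = 0: 0.0199H* = 0.111, so H* = 5.58.
From dB/dt = 0: 0.417(1 - B*/1020) = 0.0165·5.58, giving B* = 1020·(1 - 0.221) = 795.
From dH/dt = 0: 0.00553·795 - 0.289 = 0.0419C*, so C* = 4.11/0.0419 = 98.

B* ≈ 795, H* ≈ 5.58, C* ≈ 98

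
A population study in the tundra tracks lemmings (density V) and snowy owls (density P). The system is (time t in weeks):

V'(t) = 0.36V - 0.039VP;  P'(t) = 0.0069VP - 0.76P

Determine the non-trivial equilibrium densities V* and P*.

Set dP/dt = 0 with P > 0: 0.0069V - 0.76 = 0, so V* = 0.76/0.0069 = 110.
Set dV/dt = 0 with V > 0: 0.36 - 0.039P = 0, so P* = 0.36/0.039 = 9.23.

V* ≈ 110, P* ≈ 9.23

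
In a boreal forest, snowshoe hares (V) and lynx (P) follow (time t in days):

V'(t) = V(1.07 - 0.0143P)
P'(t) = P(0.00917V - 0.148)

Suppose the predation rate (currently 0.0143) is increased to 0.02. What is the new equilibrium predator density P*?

P* ≈ 53.5

At the interior fixed point, setting dV/dt = 0 with V > 0 fixes P* = (prey growth rate)/(VP coefficient) — independent of the other coefficients.
With the change, P* = 1.07/0.02 = 53.5; it falls from 74.8.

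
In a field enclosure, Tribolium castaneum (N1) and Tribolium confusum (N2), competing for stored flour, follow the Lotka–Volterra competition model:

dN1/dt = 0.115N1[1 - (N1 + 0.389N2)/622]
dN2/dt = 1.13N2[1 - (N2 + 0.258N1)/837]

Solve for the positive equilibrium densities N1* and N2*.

N1* ≈ 329, N2* ≈ 752

Setting both brackets to zero gives the nullclines N1 + 0.389N2 = 622 and 0.258N1 + N2 = 837.
Substituting N2 = 837 - 0.258N1 into the first: N1(1 - 0.389·0.258) = 622 - 0.389·837.
So N1* = 296/0.9 = 329, and then N2* = 837 - 0.258·329 = 752.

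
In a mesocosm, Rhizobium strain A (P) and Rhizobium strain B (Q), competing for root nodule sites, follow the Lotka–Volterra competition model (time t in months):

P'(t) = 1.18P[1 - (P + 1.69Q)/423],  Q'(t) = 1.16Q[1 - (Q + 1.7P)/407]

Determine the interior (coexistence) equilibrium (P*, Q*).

Setting both brackets to zero gives the nullclines P + 1.69Q = 423 and 1.7P + Q = 407.
Substituting Q = 407 - 1.7P into the first: P(1 - 1.69·1.7) = 423 - 1.69·407.
So P* = -265/-1.87 = 141, and then Q* = 407 - 1.7·141 = 167.

P* ≈ 141, Q* ≈ 167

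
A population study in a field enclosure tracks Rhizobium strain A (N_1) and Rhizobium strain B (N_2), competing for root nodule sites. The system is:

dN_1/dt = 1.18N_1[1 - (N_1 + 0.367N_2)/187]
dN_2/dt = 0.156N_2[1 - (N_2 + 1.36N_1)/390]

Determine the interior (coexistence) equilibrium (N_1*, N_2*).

Setting both brackets to zero gives the nullclines N_1 + 0.367N_2 = 187 and 1.36N_1 + N_2 = 390.
Substituting N_2 = 390 - 1.36N_1 into the first: N_1(1 - 0.367·1.36) = 187 - 0.367·390.
So N_1* = 43.9/0.501 = 87.6, and then N_2* = 390 - 1.36·87.6 = 271.

N_1* ≈ 87.6, N_2* ≈ 271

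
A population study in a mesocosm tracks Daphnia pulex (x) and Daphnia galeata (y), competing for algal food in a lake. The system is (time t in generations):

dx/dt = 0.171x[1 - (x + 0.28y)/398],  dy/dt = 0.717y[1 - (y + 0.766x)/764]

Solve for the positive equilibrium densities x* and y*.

Setting both brackets to zero gives the nullclines x + 0.28y = 398 and 0.766x + y = 764.
Substituting y = 764 - 0.766x into the first: x(1 - 0.28·0.766) = 398 - 0.28·764.
So x* = 184/0.786 = 234, and then y* = 764 - 0.766·234 = 584.

x* ≈ 234, y* ≈ 584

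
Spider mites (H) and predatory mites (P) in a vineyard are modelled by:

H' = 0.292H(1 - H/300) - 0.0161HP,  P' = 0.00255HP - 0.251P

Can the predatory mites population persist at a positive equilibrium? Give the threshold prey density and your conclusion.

The predator equation gives dP/dt > 0 only when H > 0.251/0.00255 = 98.4.
Without the predator, H → K = 300. Since 300 > 98.4, the predator can invade and persist.

Threshold H = 98.4; K > 98.4, so yes, the predator persists.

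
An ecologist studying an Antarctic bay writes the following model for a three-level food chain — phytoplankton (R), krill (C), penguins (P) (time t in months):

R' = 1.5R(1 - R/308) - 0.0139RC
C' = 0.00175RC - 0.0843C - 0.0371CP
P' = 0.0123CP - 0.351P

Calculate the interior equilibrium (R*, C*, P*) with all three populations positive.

From dP/dt = 0: 0.0123C* = 0.351, so C* = 28.5.
From dR/dt = 0: 1.5(1 - R*/308) = 0.0139·28.5, giving R* = 308·(1 - 0.264) = 227.
From dC/dt = 0: 0.00175·227 - 0.0843 = 0.0371P*, so P* = 0.312/0.0371 = 8.41.

R* ≈ 227, C* ≈ 28.5, P* ≈ 8.41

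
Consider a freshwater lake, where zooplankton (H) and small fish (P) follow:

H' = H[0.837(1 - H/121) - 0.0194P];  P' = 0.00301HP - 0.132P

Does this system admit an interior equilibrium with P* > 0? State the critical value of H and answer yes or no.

Threshold H = 43.9; K > 43.9, so yes, the predator persists.

The predator equation gives dP/dt > 0 only when H > 0.132/0.00301 = 43.9.
Without the predator, H → K = 121. Since 121 > 43.9, the predator can invade and persist.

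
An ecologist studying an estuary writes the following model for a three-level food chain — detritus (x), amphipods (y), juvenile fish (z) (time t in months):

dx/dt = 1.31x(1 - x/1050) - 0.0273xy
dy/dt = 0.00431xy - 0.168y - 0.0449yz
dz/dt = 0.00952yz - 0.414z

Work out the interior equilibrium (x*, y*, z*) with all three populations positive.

x* ≈ 98.4, y* ≈ 43.5, z* ≈ 5.71

From dz/dt = 0: 0.00952y* = 0.414, so y* = 43.5.
From dx/dt = 0: 1.31(1 - x*/1050) = 0.0273·43.5, giving x* = 1050·(1 - 0.906) = 98.4.
From dy/dt = 0: 0.00431·98.4 - 0.168 = 0.0449z*, so z* = 0.256/0.0449 = 5.71.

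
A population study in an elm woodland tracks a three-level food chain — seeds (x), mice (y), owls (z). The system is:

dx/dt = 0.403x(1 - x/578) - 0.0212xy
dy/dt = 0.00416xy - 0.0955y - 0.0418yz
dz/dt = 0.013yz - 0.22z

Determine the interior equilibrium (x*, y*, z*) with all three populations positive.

From dz/dt = 0: 0.013y* = 0.22, so y* = 16.9.
From dx/dt = 0: 0.403(1 - x*/578) = 0.0212·16.9, giving x* = 578·(1 - 0.89) = 63.4.
From dy/dt = 0: 0.00416·63.4 - 0.0955 = 0.0418z*, so z* = 0.168/0.0418 = 4.03.

x* ≈ 63.4, y* ≈ 16.9, z* ≈ 4.03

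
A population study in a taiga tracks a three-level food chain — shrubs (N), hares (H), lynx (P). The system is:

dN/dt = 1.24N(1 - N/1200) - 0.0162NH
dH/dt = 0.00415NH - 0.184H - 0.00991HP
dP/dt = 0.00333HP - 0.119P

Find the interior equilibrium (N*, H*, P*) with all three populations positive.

N* ≈ 640, H* ≈ 35.7, P* ≈ 249

From dP/dt = 0: 0.00333H* = 0.119, so H* = 35.7.
From dN/dt = 0: 1.24(1 - N*/1200) = 0.0162·35.7, giving N* = 1200·(1 - 0.467) = 640.
From dH/dt = 0: 0.00415·640 - 0.184 = 0.00991P*, so P* = 2.47/0.00991 = 249.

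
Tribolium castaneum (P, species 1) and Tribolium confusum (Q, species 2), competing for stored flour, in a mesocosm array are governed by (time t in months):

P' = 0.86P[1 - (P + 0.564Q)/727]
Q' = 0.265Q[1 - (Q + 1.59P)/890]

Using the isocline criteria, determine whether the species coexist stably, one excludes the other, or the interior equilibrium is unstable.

species 1 excludes species 2

Compare the nullcline intercepts: K1/α12 = 727/0.564 = 1290 > K2 = 890; K2/α21 = 890/1.59 = 560 < K1 = 727.
Since the inequalities point opposite ways, species 1 can invade but species 2 cannot.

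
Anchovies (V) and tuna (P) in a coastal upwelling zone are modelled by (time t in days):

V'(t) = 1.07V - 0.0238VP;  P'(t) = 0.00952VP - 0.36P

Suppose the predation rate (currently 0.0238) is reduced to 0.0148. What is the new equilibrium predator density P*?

P* ≈ 72.3

At the interior fixed point, setting dV/dt = 0 with V > 0 fixes P* = (prey growth rate)/(VP coefficient) — independent of the other coefficients.
With the change, P* = 1.07/0.0148 = 72.3; it rises from 45.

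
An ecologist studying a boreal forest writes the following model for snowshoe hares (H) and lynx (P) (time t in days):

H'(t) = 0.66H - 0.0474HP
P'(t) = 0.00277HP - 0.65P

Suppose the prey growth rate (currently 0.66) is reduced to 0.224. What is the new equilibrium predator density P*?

At the interior fixed point, setting dH/dt = 0 with H > 0 fixes P* = (prey growth rate)/(HP coefficient) — independent of the other coefficients.
With the change, P* = 0.224/0.0474 = 4.73; it falls from 13.9.

P* ≈ 4.73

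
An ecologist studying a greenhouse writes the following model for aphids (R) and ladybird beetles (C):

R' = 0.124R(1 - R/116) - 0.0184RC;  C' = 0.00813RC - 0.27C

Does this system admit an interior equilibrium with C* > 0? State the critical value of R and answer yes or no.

Threshold R = 33.2; K > 33.2, so yes, the predator persists.

The predator equation gives dC/dt > 0 only when R > 0.27/0.00813 = 33.2.
Without the predator, R → K = 116. Since 116 > 33.2, the predator can invade and persist.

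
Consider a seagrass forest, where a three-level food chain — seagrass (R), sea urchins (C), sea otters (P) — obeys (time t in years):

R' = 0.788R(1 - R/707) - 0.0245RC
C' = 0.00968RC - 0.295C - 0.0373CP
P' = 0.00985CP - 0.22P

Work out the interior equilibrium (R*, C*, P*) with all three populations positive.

R* ≈ 216, C* ≈ 22.3, P* ≈ 48.2

From dP/dt = 0: 0.00985C* = 0.22, so C* = 22.3.
From dR/dt = 0: 0.788(1 - R*/707) = 0.0245·22.3, giving R* = 707·(1 - 0.694) = 216.
From dC/dt = 0: 0.00968·216 - 0.295 = 0.0373P*, so P* = 1.8/0.0373 = 48.2.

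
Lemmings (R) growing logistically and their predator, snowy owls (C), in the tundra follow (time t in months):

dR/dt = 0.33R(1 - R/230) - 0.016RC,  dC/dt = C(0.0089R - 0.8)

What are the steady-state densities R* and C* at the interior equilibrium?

R* ≈ 89.9, C* ≈ 12.6

From dC/dt = 0 with C > 0: 0.0089R* = 0.8, so R* = 89.9.
Substitute into dR/dt = 0: 0.33(1 - 89.9/230) = 0.016C*.
The bracket is 0.609, giving C* = 0.201/0.016 = 12.6.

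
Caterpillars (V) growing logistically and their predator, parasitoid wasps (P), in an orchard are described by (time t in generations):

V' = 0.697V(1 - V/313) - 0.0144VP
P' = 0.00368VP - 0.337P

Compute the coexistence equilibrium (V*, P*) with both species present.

V* ≈ 91.6, P* ≈ 34.2

From dP/dt = 0 with P > 0: 0.00368V* = 0.337, so V* = 91.6.
Substitute into dV/dt = 0: 0.697(1 - 91.6/313) = 0.0144P*.
The bracket is 0.707, giving P* = 0.493/0.0144 = 34.2.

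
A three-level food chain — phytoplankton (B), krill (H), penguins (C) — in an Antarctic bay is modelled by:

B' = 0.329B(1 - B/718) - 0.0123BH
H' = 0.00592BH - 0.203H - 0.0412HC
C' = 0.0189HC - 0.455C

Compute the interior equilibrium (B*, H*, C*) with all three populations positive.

B* ≈ 71.8, H* ≈ 24.1, C* ≈ 5.39

From dC/dt = 0: 0.0189H* = 0.455, so H* = 24.1.
From dB/dt = 0: 0.329(1 - B*/718) = 0.0123·24.1, giving B* = 718·(1 - 0.9) = 71.8.
From dH/dt = 0: 0.00592·71.8 - 0.203 = 0.0412C*, so C* = 0.222/0.0412 = 5.39.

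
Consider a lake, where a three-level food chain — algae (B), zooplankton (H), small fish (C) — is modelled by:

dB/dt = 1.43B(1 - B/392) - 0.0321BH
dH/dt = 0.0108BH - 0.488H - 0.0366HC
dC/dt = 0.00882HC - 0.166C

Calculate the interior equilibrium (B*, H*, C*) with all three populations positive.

B* ≈ 226, H* ≈ 18.8, C* ≈ 53.5

From dC/dt = 0: 0.00882H* = 0.166, so H* = 18.8.
From dB/dt = 0: 1.43(1 - B*/392) = 0.0321·18.8, giving B* = 392·(1 - 0.422) = 226.
From dH/dt = 0: 0.0108·226 - 0.488 = 0.0366C*, so C* = 1.96/0.0366 = 53.5.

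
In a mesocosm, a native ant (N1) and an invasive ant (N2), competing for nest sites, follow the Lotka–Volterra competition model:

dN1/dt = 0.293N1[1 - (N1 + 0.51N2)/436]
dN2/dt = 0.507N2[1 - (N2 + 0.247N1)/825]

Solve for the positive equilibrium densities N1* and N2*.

Setting both brackets to zero gives the nullclines N1 + 0.51N2 = 436 and 0.247N1 + N2 = 825.
Substituting N2 = 825 - 0.247N1 into the first: N1(1 - 0.51·0.247) = 436 - 0.51·825.
So N1* = 15.2/0.874 = 17.4, and then N2* = 825 - 0.247·17.4 = 821.

N1* ≈ 17.4, N2* ≈ 821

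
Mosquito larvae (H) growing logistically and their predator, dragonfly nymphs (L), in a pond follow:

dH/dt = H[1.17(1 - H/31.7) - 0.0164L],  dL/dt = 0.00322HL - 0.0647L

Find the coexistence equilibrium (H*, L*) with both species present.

From dL/dt = 0 with L > 0: 0.00322H* = 0.0647, so H* = 20.1.
Substitute into dH/dt = 0: 1.17(1 - 20.1/31.7) = 0.0164L*.
The bracket is 0.366, giving L* = 0.428/0.0164 = 26.1.

H* ≈ 20.1, L* ≈ 26.1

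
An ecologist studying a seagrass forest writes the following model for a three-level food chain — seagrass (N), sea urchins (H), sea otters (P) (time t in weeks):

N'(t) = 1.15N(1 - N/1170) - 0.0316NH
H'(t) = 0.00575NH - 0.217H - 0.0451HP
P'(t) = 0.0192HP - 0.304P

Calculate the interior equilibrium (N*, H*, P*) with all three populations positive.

From dP/dt = 0: 0.0192H* = 0.304, so H* = 15.8.
From dN/dt = 0: 1.15(1 - N*/1170) = 0.0316·15.8, giving N* = 1170·(1 - 0.435) = 661.
From dH/dt = 0: 0.00575·661 - 0.217 = 0.0451P*, so P* = 3.58/0.0451 = 79.5.

N* ≈ 661, H* ≈ 15.8, P* ≈ 79.5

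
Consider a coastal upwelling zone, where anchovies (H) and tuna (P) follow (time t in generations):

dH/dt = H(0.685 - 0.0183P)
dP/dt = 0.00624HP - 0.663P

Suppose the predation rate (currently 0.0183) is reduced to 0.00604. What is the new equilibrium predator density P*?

P* ≈ 113

At the interior fixed point, setting dH/dt = 0 with H > 0 fixes P* = (prey growth rate)/(HP coefficient) — independent of the other coefficients.
With the change, P* = 0.685/0.00604 = 113; it rises from 37.4.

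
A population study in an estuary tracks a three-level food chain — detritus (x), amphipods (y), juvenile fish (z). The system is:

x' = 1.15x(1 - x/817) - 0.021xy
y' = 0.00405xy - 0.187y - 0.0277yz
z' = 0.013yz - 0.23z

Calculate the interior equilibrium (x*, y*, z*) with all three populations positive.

From dz/dt = 0: 0.013y* = 0.23, so y* = 17.7.
From dx/dt = 0: 1.15(1 - x*/817) = 0.021·17.7, giving x* = 817·(1 - 0.323) = 553.
From dy/dt = 0: 0.00405·553 - 0.187 = 0.0277z*, so z* = 2.05/0.0277 = 74.1.

x* ≈ 553, y* ≈ 17.7, z* ≈ 74.1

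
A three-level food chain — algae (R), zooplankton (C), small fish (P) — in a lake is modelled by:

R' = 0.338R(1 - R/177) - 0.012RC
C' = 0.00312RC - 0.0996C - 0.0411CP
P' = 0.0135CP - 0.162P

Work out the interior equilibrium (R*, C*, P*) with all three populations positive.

R* ≈ 102, C* ≈ 12, P* ≈ 5.29

From dP/dt = 0: 0.0135C* = 0.162, so C* = 12.
From dR/dt = 0: 0.338(1 - R*/177) = 0.012·12, giving R* = 177·(1 - 0.426) = 102.
From dC/dt = 0: 0.00312·102 - 0.0996 = 0.0411P*, so P* = 0.217/0.0411 = 5.29.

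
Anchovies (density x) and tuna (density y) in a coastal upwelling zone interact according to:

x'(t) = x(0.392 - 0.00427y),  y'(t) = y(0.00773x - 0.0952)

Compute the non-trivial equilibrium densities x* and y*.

x* ≈ 12.3, y* ≈ 91.8

Set dy/dt = 0 with y > 0: 0.00773x - 0.0952 = 0, so x* = 0.0952/0.00773 = 12.3.
Set dx/dt = 0 with x > 0: 0.392 - 0.00427y = 0, so y* = 0.392/0.00427 = 91.8.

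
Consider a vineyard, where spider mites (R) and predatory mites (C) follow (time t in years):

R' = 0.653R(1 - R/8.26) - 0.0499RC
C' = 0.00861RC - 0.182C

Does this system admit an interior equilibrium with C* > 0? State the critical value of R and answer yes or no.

Threshold R = 21.1; K < 21.1, so no, the predator goes extinct.

The predator equation gives dC/dt > 0 only when R > 0.182/0.00861 = 21.1.
Without the predator, R → K = 8.26. Since 8.26 < 21.1, the predator cannot invade.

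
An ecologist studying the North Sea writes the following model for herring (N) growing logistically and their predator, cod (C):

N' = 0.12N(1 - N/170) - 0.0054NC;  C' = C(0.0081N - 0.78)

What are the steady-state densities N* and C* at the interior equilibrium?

N* ≈ 96.3, C* ≈ 9.63

From dC/dt = 0 with C > 0: 0.0081N* = 0.78, so N* = 96.3.
Substitute into dN/dt = 0: 0.12(1 - 96.3/170) = 0.0054C*.
The bracket is 0.434, giving C* = 0.052/0.0054 = 9.63.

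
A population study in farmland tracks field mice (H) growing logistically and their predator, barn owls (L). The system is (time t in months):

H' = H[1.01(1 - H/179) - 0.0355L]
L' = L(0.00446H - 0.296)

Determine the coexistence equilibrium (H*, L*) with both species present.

H* ≈ 66.4, L* ≈ 17.9

From dL/dt = 0 with L > 0: 0.00446H* = 0.296, so H* = 66.4.
Substitute into dH/dt = 0: 1.01(1 - 66.4/179) = 0.0355L*.
The bracket is 0.629, giving L* = 0.636/0.0355 = 17.9.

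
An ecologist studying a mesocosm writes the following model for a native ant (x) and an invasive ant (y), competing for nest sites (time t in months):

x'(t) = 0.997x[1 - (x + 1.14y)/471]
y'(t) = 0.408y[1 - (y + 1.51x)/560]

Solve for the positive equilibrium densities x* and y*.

Setting both brackets to zero gives the nullclines x + 1.14y = 471 and 1.51x + y = 560.
Substituting y = 560 - 1.51x into the first: x(1 - 1.14·1.51) = 471 - 1.14·560.
So x* = -167/-0.721 = 232, and then y* = 560 - 1.51·232 = 210.

x* ≈ 232, y* ≈ 210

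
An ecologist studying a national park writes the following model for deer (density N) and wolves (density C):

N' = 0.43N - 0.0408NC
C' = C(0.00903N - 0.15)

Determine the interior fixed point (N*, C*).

Set dC/dt = 0 with C > 0: 0.00903N - 0.15 = 0, so N* = 0.15/0.00903 = 16.6.
Set dN/dt = 0 with N > 0: 0.43 - 0.0408C = 0, so C* = 0.43/0.0408 = 10.5.

N* ≈ 16.6, C* ≈ 10.5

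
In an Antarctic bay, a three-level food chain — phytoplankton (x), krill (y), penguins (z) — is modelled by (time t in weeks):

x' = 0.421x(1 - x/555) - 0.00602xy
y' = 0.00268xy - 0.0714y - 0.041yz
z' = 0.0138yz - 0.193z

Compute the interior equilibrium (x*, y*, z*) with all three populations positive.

From dz/dt = 0: 0.0138y* = 0.193, so y* = 14.
From dx/dt = 0: 0.421(1 - x*/555) = 0.00602·14, giving x* = 555·(1 - 0.2) = 444.
From dy/dt = 0: 0.00268·444 - 0.0714 = 0.041z*, so z* = 1.12/0.041 = 27.3.

x* ≈ 444, y* ≈ 14, z* ≈ 27.3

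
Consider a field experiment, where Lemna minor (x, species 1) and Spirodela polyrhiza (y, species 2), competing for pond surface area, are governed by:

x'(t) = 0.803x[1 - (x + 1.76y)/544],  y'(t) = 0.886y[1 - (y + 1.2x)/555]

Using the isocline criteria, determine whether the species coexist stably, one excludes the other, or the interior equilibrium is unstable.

unstable coexistence (outcome depends on initial conditions)

Compare the nullcline intercepts: K1/α12 = 544/1.76 = 309 < K2 = 555; K2/α21 = 555/1.2 = 462 < K1 = 544.
Since both are reversed, neither can invade when rare; the interior point is a saddle.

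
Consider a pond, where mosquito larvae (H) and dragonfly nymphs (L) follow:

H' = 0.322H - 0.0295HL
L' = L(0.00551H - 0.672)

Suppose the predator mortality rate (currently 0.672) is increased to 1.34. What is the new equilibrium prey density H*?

H* ≈ 243

At the interior fixed point, setting dL/dt = 0 with L > 0 fixes H* = (predator death rate)/(HL coefficient) — independent of the other coefficients.
With the change, H* = 1.34/0.00551 = 243; it rises from 122.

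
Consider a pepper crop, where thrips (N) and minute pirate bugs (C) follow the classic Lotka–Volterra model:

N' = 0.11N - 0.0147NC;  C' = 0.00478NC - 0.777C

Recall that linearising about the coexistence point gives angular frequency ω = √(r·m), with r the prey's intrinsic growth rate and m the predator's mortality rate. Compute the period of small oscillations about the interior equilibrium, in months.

Here r = 0.11 and m = 0.777, so r·m = 0.0855.
ω = √0.0855 = 0.292 per month, hence T = 2π/ω ≈ 21.5 months.

T ≈ 21.5 months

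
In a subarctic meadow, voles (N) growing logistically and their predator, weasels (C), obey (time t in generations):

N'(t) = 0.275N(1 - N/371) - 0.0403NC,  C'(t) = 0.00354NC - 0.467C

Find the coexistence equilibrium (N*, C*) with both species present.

N* ≈ 132, C* ≈ 4.4

From dC/dt = 0 with C > 0: 0.00354N* = 0.467, so N* = 132.
Substitute into dN/dt = 0: 0.275(1 - 132/371) = 0.0403C*.
The bracket is 0.644, giving C* = 0.177/0.0403 = 4.4.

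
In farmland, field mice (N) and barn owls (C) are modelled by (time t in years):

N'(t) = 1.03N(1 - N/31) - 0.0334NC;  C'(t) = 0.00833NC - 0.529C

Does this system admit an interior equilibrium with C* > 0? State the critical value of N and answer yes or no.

Threshold N = 63.5; K < 63.5, so no, the predator goes extinct.

The predator equation gives dC/dt > 0 only when N > 0.529/0.00833 = 63.5.
Without the predator, N → K = 31. Since 31 < 63.5, the predator cannot invade.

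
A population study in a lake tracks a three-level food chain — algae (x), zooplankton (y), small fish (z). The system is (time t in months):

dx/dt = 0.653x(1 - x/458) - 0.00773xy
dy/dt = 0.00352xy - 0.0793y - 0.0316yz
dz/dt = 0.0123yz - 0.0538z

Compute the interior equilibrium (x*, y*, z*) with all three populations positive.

From dz/dt = 0: 0.0123y* = 0.0538, so y* = 4.37.
From dx/dt = 0: 0.653(1 - x*/458) = 0.00773·4.37, giving x* = 458·(1 - 0.0518) = 434.
From dy/dt = 0: 0.00352·434 - 0.0793 = 0.0316z*, so z* = 1.45/0.0316 = 45.9.

x* ≈ 434, y* ≈ 4.37, z* ≈ 45.9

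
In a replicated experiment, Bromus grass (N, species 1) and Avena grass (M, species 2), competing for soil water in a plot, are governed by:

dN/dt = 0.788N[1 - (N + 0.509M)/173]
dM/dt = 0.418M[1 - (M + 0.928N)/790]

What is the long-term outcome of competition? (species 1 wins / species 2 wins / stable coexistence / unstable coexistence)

Compare the nullcline intercepts: K1/α12 = 173/0.509 = 340 < K2 = 790; K2/α21 = 790/0.928 = 851 > K1 = 173.
Since the inequalities point opposite ways, species 2 can invade but species 1 cannot.

species 2 excludes species 1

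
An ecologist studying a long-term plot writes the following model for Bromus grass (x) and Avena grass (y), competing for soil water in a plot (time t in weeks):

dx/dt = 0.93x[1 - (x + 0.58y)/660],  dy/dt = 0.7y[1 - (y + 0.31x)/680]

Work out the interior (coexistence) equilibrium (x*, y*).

Setting both brackets to zero gives the nullclines x + 0.58y = 660 and 0.31x + y = 680.
Substituting y = 680 - 0.31x into the first: x(1 - 0.58·0.31) = 660 - 0.58·680.
So x* = 266/0.82 = 324, and then y* = 680 - 0.31·324 = 580.

x* ≈ 324, y* ≈ 580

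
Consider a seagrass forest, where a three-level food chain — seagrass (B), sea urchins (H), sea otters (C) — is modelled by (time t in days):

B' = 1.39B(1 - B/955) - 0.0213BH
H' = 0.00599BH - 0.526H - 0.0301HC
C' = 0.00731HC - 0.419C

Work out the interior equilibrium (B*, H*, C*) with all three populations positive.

From dC/dt = 0: 0.00731H* = 0.419, so H* = 57.3.
From dB/dt = 0: 1.39(1 - B*/955) = 0.0213·57.3, giving B* = 955·(1 - 0.878) = 116.
From dH/dt = 0: 0.00599·116 - 0.526 = 0.0301C*, so C* = 0.17/0.0301 = 5.65.

B* ≈ 116, H* ≈ 57.3, C* ≈ 5.65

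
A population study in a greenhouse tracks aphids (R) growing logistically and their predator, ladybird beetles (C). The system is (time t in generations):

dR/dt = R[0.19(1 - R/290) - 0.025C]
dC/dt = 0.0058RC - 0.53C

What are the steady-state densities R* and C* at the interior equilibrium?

From dC/dt = 0 with C > 0: 0.0058R* = 0.53, so R* = 91.4.
Substitute into dR/dt = 0: 0.19(1 - 91.4/290) = 0.025C*.
The bracket is 0.685, giving C* = 0.13/0.025 = 5.21.

R* ≈ 91.4, C* ≈ 5.21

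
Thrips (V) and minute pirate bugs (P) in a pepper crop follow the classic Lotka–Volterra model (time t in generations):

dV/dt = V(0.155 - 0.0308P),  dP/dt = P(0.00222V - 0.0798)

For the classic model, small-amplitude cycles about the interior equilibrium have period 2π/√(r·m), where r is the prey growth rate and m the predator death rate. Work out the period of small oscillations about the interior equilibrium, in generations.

Here r = 0.155 and m = 0.0798, so r·m = 0.0124.
ω = √0.0124 = 0.111 per generation, hence T = 2π/ω ≈ 56.5 generations.

T ≈ 56.5 generations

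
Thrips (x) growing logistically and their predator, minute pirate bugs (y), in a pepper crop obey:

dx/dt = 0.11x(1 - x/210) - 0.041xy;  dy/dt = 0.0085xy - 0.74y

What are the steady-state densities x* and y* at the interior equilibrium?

x* ≈ 87.1, y* ≈ 1.57

From dy/dt = 0 with y > 0: 0.0085x* = 0.74, so x* = 87.1.
Substitute into dx/dt = 0: 0.11(1 - 87.1/210) = 0.041y*.
The bracket is 0.585, giving y* = 0.0644/0.041 = 1.57.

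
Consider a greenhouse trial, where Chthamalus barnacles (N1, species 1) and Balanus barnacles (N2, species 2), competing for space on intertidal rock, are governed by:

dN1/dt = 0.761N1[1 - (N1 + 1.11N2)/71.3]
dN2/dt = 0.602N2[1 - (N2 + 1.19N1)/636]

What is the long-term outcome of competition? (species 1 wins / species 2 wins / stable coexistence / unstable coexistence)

Compare the nullcline intercepts: K1/α12 = 71.3/1.11 = 64.2 < K2 = 636; K2/α21 = 636/1.19 = 534 > K1 = 71.3.
Since the inequalities point opposite ways, species 2 can invade but species 1 cannot.

species 2 excludes species 1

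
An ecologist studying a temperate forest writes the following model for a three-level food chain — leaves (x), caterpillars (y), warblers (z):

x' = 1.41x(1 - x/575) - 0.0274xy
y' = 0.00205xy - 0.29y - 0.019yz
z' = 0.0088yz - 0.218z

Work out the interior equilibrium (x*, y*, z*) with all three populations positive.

From dz/dt = 0: 0.0088y* = 0.218, so y* = 24.8.
From dx/dt = 0: 1.41(1 - x*/575) = 0.0274·24.8, giving x* = 575·(1 - 0.481) = 298.
From dy/dt = 0: 0.00205·298 - 0.29 = 0.019z*, so z* = 0.321/0.019 = 16.9.

x* ≈ 298, y* ≈ 24.8, z* ≈ 16.9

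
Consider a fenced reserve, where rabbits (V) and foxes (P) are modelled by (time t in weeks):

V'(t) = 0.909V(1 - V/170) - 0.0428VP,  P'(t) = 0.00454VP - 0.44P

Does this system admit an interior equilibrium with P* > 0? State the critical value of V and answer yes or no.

The predator equation gives dP/dt > 0 only when V > 0.44/0.00454 = 96.9.
Without the predator, V → K = 170. Since 170 > 96.9, the predator can invade and persist.

Threshold V = 96.9; K > 96.9, so yes, the predator persists.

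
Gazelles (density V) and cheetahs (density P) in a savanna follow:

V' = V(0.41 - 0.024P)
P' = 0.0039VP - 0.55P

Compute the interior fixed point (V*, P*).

Set dP/dt = 0 with P > 0: 0.0039V - 0.55 = 0, so V* = 0.55/0.0039 = 141.
Set dV/dt = 0 with V > 0: 0.41 - 0.024P = 0, so P* = 0.41/0.024 = 17.1.

V* ≈ 141, P* ≈ 17.1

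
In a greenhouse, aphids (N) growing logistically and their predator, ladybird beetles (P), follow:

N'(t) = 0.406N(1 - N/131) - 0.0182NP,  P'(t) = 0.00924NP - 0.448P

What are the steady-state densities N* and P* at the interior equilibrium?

N* ≈ 48.5, P* ≈ 14.1

From dP/dt = 0 with P > 0: 0.00924N* = 0.448, so N* = 48.5.
Substitute into dN/dt = 0: 0.406(1 - 48.5/131) = 0.0182P*.
The bracket is 0.63, giving P* = 0.256/0.0182 = 14.1.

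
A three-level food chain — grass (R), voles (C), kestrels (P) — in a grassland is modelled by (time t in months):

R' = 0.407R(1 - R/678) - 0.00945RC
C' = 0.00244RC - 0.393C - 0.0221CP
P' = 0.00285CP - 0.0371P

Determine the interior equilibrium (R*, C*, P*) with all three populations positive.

R* ≈ 473, C* ≈ 13, P* ≈ 34.4

From dP/dt = 0: 0.00285C* = 0.0371, so C* = 13.
From dR/dt = 0: 0.407(1 - R*/678) = 0.00945·13, giving R* = 678·(1 - 0.302) = 473.
From dC/dt = 0: 0.00244·473 - 0.393 = 0.0221P*, so P* = 0.761/0.0221 = 34.4.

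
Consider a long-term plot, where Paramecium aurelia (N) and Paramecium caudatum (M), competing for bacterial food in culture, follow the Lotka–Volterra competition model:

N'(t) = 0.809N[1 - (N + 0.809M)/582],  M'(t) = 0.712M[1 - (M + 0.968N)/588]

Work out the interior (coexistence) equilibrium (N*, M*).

N* ≈ 490, M* ≈ 114

Setting both brackets to zero gives the nullclines N + 0.809M = 582 and 0.968N + M = 588.
Substituting M = 588 - 0.968N into the first: N(1 - 0.809·0.968) = 582 - 0.809·588.
So N* = 106/0.217 = 490, and then M* = 588 - 0.968·490 = 114.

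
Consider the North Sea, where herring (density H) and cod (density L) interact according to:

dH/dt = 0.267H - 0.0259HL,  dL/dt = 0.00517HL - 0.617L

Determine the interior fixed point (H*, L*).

Set dL/dt = 0 with L > 0: 0.00517H - 0.617 = 0, so H* = 0.617/0.00517 = 119.
Set dH/dt = 0 with H > 0: 0.267 - 0.0259L = 0, so L* = 0.267/0.0259 = 10.3.

H* ≈ 119, L* ≈ 10.3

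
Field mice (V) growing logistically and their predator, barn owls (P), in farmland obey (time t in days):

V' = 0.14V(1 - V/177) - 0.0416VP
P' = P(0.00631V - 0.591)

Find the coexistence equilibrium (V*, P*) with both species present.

V* ≈ 93.7, P* ≈ 1.58

From dP/dt = 0 with P > 0: 0.00631V* = 0.591, so V* = 93.7.
Substitute into dV/dt = 0: 0.14(1 - 93.7/177) = 0.0416P*.
The bracket is 0.471, giving P* = 0.0659/0.0416 = 1.58.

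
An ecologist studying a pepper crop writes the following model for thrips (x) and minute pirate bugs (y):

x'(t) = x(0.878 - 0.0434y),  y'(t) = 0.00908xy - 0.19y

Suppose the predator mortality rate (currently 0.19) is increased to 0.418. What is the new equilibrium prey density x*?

x* ≈ 46

At the interior fixed point, setting dy/dt = 0 with y > 0 fixes x* = (predator death rate)/(xy coefficient) — independent of the other coefficients.
With the change, x* = 0.418/0.00908 = 46; it rises from 20.9.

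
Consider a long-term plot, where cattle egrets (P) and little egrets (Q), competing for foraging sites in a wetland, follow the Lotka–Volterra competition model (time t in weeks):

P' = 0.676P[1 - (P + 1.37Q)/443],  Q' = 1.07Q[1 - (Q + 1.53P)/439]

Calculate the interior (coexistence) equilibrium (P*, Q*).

Setting both brackets to zero gives the nullclines P + 1.37Q = 443 and 1.53P + Q = 439.
Substituting Q = 439 - 1.53P into the first: P(1 - 1.37·1.53) = 443 - 1.37·439.
So P* = -158/-1.1 = 145, and then Q* = 439 - 1.53·145 = 218.

P* ≈ 145, Q* ≈ 218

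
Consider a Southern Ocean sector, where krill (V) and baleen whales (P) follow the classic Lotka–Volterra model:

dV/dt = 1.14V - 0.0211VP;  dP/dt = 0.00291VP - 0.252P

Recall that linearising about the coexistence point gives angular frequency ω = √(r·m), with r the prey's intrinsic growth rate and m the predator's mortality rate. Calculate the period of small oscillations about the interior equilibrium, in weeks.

Here r = 1.14 and m = 0.252, so r·m = 0.287.
ω = √0.287 = 0.536 per week, hence T = 2π/ω ≈ 11.7 weeks.

T ≈ 11.7 weeks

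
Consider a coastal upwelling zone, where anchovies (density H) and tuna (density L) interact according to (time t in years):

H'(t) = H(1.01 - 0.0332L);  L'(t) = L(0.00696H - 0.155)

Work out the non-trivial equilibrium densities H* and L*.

H* ≈ 22.3, L* ≈ 30.4

Set dL/dt = 0 with L > 0: 0.00696H - 0.155 = 0, so H* = 0.155/0.00696 = 22.3.
Set dH/dt = 0 with H > 0: 1.01 - 0.0332L = 0, so L* = 1.01/0.0332 = 30.4.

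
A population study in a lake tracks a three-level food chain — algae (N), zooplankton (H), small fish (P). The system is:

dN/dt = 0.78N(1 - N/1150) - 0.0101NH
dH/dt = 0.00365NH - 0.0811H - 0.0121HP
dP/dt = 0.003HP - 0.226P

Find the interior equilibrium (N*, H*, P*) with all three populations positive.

N* ≈ 28.2, H* ≈ 75.3, P* ≈ 1.81

From dP/dt = 0: 0.003H* = 0.226, so H* = 75.3.
From dN/dt = 0: 0.78(1 - N*/1150) = 0.0101·75.3, giving N* = 1150·(1 - 0.975) = 28.2.
From dH/dt = 0: 0.00365·28.2 - 0.0811 = 0.0121P*, so P* = 0.0219/0.0121 = 1.81.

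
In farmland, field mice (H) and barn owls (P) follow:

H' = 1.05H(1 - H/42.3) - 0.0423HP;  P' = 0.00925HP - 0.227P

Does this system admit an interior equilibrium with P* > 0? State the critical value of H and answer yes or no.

Threshold H = 24.5; K > 24.5, so yes, the predator persists.

The predator equation gives dP/dt > 0 only when H > 0.227/0.00925 = 24.5.
Without the predator, H → K = 42.3. Since 42.3 > 24.5, the predator can invade and persist.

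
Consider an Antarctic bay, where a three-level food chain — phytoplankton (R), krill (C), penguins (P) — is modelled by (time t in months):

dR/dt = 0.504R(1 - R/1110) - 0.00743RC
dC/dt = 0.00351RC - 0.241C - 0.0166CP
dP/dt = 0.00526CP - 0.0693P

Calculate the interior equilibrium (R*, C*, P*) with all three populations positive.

From dP/dt = 0: 0.00526C* = 0.0693, so C* = 13.2.
From dR/dt = 0: 0.504(1 - R*/1110) = 0.00743·13.2, giving R* = 1110·(1 - 0.194) = 894.
From dC/dt = 0: 0.00351·894 - 0.241 = 0.0166P*, so P* = 2.9/0.0166 = 175.

R* ≈ 894, C* ≈ 13.2, P* ≈ 175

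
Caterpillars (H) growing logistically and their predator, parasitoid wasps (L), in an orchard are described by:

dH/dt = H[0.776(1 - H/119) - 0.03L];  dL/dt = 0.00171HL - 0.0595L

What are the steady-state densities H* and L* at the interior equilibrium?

H* ≈ 34.8, L* ≈ 18.3

From dL/dt = 0 with L > 0: 0.00171H* = 0.0595, so H* = 34.8.
Substitute into dH/dt = 0: 0.776(1 - 34.8/119) = 0.03L*.
The bracket is 0.708, giving L* = 0.549/0.03 = 18.3.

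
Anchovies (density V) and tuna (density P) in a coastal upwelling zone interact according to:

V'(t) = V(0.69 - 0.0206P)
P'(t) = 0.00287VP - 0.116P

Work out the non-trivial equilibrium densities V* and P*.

V* ≈ 40.4, P* ≈ 33.5

Set dP/dt = 0 with P > 0: 0.00287V - 0.116 = 0, so V* = 0.116/0.00287 = 40.4.
Set dV/dt = 0 with V > 0: 0.69 - 0.0206P = 0, so P* = 0.69/0.0206 = 33.5.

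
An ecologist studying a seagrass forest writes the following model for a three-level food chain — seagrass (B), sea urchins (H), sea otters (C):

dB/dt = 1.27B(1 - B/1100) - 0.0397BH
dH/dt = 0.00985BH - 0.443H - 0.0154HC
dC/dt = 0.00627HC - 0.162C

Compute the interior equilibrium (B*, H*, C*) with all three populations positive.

B* ≈ 212, H* ≈ 25.8, C* ≈ 107

From dC/dt = 0: 0.00627H* = 0.162, so H* = 25.8.
From dB/dt = 0: 1.27(1 - B*/1100) = 0.0397·25.8, giving B* = 1100·(1 - 0.808) = 212.
From dH/dt = 0: 0.00985·212 - 0.443 = 0.0154C*, so C* = 1.64/0.0154 = 107.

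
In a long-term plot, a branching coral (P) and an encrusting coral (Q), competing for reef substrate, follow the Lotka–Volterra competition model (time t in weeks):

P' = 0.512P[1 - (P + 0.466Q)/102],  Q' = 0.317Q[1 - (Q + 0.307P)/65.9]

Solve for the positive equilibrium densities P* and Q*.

Setting both brackets to zero gives the nullclines P + 0.466Q = 102 and 0.307P + Q = 65.9.
Substituting Q = 65.9 - 0.307P into the first: P(1 - 0.466·0.307) = 102 - 0.466·65.9.
So P* = 71.3/0.857 = 83.2, and then Q* = 65.9 - 0.307·83.2 = 40.4.

P* ≈ 83.2, Q* ≈ 40.4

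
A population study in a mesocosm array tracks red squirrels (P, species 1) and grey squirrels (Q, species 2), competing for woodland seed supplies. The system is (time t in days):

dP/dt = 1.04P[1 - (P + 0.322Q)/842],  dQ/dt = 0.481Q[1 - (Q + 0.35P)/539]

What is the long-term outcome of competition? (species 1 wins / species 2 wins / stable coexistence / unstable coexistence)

Compare the nullcline intercepts: K1/α12 = 842/0.322 = 2610 > K2 = 539; K2/α21 = 539/0.35 = 1540 > K1 = 842.
Since both inequalities hold, each species can invade when rare, so the interior equilibrium is stable.

stable coexistence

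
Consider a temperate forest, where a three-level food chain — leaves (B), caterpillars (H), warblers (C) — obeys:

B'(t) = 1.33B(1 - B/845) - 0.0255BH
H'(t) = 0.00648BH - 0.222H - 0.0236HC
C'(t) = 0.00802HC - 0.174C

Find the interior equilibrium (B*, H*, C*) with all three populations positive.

B* ≈ 494, H* ≈ 21.7, C* ≈ 126

From dC/dt = 0: 0.00802H* = 0.174, so H* = 21.7.
From dB/dt = 0: 1.33(1 - B*/845) = 0.0255·21.7, giving B* = 845·(1 - 0.416) = 494.
From dH/dt = 0: 0.00648·494 - 0.222 = 0.0236C*, so C* = 2.98/0.0236 = 126.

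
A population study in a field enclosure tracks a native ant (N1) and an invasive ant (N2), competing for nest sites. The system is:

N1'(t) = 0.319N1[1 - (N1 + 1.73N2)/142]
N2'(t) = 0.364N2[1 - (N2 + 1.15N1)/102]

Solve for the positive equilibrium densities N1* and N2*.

N1* ≈ 34.8, N2* ≈ 62

Setting both brackets to zero gives the nullclines N1 + 1.73N2 = 142 and 1.15N1 + N2 = 102.
Substituting N2 = 102 - 1.15N1 into the first: N1(1 - 1.73·1.15) = 142 - 1.73·102.
So N1* = -34.5/-0.989 = 34.8, and then N2* = 102 - 1.15·34.8 = 62.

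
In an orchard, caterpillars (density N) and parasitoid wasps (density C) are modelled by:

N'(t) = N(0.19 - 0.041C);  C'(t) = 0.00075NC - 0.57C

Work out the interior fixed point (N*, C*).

N* ≈ 760, C* ≈ 4.63

Set dC/dt = 0 with C > 0: 0.00075N - 0.57 = 0, so N* = 0.57/0.00075 = 760.
Set dN/dt = 0 with N > 0: 0.19 - 0.041C = 0, so C* = 0.19/0.041 = 4.63.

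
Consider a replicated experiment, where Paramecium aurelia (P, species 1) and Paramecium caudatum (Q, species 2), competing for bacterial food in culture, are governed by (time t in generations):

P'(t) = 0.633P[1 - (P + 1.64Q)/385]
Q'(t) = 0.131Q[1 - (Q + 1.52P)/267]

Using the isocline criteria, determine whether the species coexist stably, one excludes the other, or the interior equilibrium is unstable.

unstable coexistence (outcome depends on initial conditions)

Compare the nullcline intercepts: K1/α12 = 385/1.64 = 235 < K2 = 267; K2/α21 = 267/1.52 = 176 < K1 = 385.
Since both are reversed, neither can invade when rare; the interior point is a saddle.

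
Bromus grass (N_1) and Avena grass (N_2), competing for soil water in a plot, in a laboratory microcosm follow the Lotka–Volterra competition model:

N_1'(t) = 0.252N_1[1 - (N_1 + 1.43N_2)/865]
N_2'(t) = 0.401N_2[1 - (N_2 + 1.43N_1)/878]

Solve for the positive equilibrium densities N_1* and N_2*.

N_1* ≈ 374, N_2* ≈ 344

Setting both brackets to zero gives the nullclines N_1 + 1.43N_2 = 865 and 1.43N_1 + N_2 = 878.
Substituting N_2 = 878 - 1.43N_1 into the first: N_1(1 - 1.43·1.43) = 865 - 1.43·878.
So N_1* = -391/-1.04 = 374, and then N_2* = 878 - 1.43·374 = 344.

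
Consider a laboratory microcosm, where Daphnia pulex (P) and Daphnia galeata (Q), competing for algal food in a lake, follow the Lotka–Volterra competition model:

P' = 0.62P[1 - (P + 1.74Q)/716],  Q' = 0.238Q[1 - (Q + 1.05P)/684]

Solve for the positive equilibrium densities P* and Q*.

Setting both brackets to zero gives the nullclines P + 1.74Q = 716 and 1.05P + Q = 684.
Substituting Q = 684 - 1.05P into the first: P(1 - 1.74·1.05) = 716 - 1.74·684.
So P* = -474/-0.827 = 573, and then Q* = 684 - 1.05·573 = 82.

P* ≈ 573, Q* ≈ 82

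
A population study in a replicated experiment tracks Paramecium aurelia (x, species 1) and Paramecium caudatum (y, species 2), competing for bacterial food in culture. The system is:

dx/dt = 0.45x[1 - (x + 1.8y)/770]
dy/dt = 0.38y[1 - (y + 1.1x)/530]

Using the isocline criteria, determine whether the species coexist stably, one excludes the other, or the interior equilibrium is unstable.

unstable coexistence (outcome depends on initial conditions)

Compare the nullcline intercepts: K1/α12 = 770/1.8 = 428 < K2 = 530; K2/α21 = 530/1.1 = 482 < K1 = 770.
Since both are reversed, neither can invade when rare; the interior point is a saddle.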